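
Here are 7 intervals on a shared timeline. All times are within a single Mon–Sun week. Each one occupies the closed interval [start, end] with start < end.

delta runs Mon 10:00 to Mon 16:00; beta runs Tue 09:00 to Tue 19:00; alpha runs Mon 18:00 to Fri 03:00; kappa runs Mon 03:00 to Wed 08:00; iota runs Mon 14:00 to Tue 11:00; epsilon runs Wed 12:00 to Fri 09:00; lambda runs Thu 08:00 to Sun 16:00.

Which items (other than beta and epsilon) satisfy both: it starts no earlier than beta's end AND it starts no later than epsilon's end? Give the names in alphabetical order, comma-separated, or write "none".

lambda

Conditions: its start is no earlier than beta's end (X.start >= Tue 19:00) AND its start is no later than epsilon's end (X.start <= Fri 09:00).
alpha: start Mon 18:00 >= Tue 19:00? ✗; start Mon 18:00 <= Fri 09:00? ✓ → no.
delta: start Mon 10:00 >= Tue 19:00? ✗; start Mon 10:00 <= Fri 09:00? ✓ → no.
iota: start Mon 14:00 >= Tue 19:00? ✗; start Mon 14:00 <= Fri 09:00? ✓ → no.
kappa: start Mon 03:00 >= Tue 19:00? ✗; start Mon 03:00 <= Fri 09:00? ✓ → no.
lambda: start Thu 08:00 >= Tue 19:00? ✓; start Thu 08:00 <= Fri 09:00? ✓ → yes.
Result: lambda.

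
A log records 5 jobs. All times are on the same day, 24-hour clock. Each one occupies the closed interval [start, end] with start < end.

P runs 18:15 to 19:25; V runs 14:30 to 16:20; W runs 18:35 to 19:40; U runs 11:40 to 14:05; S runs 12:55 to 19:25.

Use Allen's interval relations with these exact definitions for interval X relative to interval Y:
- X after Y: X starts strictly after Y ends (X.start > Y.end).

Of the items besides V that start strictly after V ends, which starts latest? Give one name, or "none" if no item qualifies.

Target V = [14:30, 16:20].
P [18:15, 19:25] → after → candidate.
S [12:55, 19:25] → contains → excluded.
U [11:40, 14:05] → before → excluded.
W [18:35, 19:40] → after → candidate.
Among candidates, latest start is 18:35 → W.

W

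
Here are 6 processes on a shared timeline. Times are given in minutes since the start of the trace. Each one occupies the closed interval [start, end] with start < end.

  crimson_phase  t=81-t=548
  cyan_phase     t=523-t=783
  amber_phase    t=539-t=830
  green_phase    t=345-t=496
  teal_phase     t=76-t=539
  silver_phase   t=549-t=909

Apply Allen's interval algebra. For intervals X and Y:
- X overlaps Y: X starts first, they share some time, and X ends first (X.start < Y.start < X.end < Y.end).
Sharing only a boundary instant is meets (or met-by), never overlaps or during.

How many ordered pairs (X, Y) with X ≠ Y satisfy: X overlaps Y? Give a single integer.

Checking all 30 ordered pairs for relation 'overlaps'; matching pairs in alphabetical order:
(amber_phase, silver_phase): amber_phase overlaps silver_phase ✓
(crimson_phase, amber_phase): crimson_phase overlaps amber_phase ✓
(crimson_phase, cyan_phase): crimson_phase overlaps cyan_phase ✓
(cyan_phase, amber_phase): cyan_phase overlaps amber_phase ✓
(cyan_phase, silver_phase): cyan_phase overlaps silver_phase ✓
(teal_phase, crimson_phase): teal_phase overlaps crimson_phase ✓
(teal_phase, cyan_phase): teal_phase overlaps cyan_phase ✓
Count: 7.

7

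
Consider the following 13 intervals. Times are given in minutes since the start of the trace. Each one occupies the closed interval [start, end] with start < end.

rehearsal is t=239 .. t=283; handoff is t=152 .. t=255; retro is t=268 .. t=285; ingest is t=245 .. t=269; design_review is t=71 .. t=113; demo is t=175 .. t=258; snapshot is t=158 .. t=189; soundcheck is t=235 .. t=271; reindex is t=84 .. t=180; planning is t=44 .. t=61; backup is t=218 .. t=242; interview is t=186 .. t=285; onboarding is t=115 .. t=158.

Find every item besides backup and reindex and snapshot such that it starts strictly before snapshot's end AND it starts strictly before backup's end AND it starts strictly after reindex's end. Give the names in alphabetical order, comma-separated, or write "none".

interview

Conditions: its start is strictly before snapshot's end (X.start < t=189) AND its start is strictly before backup's end (X.start < t=242) AND its start is strictly after reindex's end (X.start > t=180).
demo: start t=175 < t=189? ✓; start t=175 < t=242? ✓; start t=175 > t=180? ✗ → no.
design_review: start t=71 < t=189? ✓; start t=71 < t=242? ✓; start t=71 > t=180? ✗ → no.
handoff: start t=152 < t=189? ✓; start t=152 < t=242? ✓; start t=152 > t=180? ✗ → no.
ingest: start t=245 < t=189? ✗; start t=245 < t=242? ✗; start t=245 > t=180? ✓ → no.
interview: start t=186 < t=189? ✓; start t=186 < t=242? ✓; start t=186 > t=180? ✓ → yes.
onboarding: start t=115 < t=189? ✓; start t=115 < t=242? ✓; start t=115 > t=180? ✗ → no.
planning: start t=44 < t=189? ✓; start t=44 < t=242? ✓; start t=44 > t=180? ✗ → no.
rehearsal: start t=239 < t=189? ✗; start t=239 < t=242? ✓; start t=239 > t=180? ✓ → no.
retro: start t=268 < t=189? ✗; start t=268 < t=242? ✗; start t=268 > t=180? ✓ → no.
soundcheck: start t=235 < t=189? ✗; start t=235 < t=242? ✓; start t=235 > t=180? ✓ → no.
Result: interview.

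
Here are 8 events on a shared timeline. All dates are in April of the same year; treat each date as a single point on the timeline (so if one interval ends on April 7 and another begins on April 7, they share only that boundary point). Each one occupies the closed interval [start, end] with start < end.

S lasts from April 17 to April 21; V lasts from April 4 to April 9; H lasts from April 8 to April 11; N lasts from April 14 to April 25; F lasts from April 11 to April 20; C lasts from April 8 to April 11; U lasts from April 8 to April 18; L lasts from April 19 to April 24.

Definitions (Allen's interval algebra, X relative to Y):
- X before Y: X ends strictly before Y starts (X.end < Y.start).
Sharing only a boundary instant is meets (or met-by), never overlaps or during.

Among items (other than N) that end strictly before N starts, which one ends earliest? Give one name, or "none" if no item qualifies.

V

Target N = [April 14, April 25].
C [April 8, April 11] → before → candidate.
F [April 11, April 20] → overlaps → excluded.
H [April 8, April 11] → before → candidate.
L [April 19, April 24] → during → excluded.
S [April 17, April 21] → during → excluded.
U [April 8, April 18] → overlaps → excluded.
V [April 4, April 9] → before → candidate.
Among candidates, earliest end is April 9 → V.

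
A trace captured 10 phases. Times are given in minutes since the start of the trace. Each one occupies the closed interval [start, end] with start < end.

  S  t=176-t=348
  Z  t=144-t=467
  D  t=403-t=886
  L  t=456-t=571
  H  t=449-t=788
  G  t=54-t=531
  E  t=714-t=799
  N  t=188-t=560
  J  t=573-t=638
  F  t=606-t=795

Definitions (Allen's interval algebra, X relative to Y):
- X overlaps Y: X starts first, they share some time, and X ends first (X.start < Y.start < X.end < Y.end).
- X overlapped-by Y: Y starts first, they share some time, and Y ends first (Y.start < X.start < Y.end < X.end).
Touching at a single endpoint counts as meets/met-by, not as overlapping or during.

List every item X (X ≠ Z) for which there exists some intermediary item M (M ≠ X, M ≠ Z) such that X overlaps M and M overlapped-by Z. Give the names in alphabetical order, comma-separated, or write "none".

Target Z = [t=144, t=467].
Intermediaries M with M overlapped-by Z: D, H, L, N.
Via D — items with X overlaps D: G, N.
Via H — items with X overlaps H: G, N.
Via L — items with X overlaps L: G, N.
Via N — items with X overlaps N: G, S.
Union: G, N, S.

G, N, S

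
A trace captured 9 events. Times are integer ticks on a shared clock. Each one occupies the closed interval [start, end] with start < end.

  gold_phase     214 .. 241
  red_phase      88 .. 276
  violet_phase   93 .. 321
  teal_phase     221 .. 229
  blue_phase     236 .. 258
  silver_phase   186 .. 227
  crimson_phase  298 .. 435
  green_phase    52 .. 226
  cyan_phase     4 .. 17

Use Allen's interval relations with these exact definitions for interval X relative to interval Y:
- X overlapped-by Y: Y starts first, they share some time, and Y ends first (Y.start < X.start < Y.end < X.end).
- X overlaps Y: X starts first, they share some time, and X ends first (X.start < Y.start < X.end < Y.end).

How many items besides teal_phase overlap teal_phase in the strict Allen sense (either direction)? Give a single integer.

Target teal_phase = [221, 229].
blue_phase [236, 258] → after → no.
crimson_phase [298, 435] → after → no.
cyan_phase [4, 17] → before → no.
gold_phase [214, 241] → contains → no.
green_phase [52, 226] → overlaps → counts.
red_phase [88, 276] → contains → no.
silver_phase [186, 227] → overlaps → counts.
violet_phase [93, 321] → contains → no.
Total: 2.

2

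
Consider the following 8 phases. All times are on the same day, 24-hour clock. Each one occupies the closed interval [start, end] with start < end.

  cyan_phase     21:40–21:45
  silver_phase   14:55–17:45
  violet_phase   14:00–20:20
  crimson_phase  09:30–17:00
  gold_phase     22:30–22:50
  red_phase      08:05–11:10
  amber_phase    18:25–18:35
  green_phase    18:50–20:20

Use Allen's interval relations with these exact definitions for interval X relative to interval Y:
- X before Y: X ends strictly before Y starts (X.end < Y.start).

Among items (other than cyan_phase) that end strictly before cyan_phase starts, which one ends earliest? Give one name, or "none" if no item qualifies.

red_phase

Target cyan_phase = [21:40, 21:45].
amber_phase [18:25, 18:35] → before → candidate.
crimson_phase [09:30, 17:00] → before → candidate.
gold_phase [22:30, 22:50] → after → excluded.
green_phase [18:50, 20:20] → before → candidate.
red_phase [08:05, 11:10] → before → candidate.
silver_phase [14:55, 17:45] → before → candidate.
violet_phase [14:00, 20:20] → before → candidate.
Among candidates, earliest end is 11:10 → red_phase.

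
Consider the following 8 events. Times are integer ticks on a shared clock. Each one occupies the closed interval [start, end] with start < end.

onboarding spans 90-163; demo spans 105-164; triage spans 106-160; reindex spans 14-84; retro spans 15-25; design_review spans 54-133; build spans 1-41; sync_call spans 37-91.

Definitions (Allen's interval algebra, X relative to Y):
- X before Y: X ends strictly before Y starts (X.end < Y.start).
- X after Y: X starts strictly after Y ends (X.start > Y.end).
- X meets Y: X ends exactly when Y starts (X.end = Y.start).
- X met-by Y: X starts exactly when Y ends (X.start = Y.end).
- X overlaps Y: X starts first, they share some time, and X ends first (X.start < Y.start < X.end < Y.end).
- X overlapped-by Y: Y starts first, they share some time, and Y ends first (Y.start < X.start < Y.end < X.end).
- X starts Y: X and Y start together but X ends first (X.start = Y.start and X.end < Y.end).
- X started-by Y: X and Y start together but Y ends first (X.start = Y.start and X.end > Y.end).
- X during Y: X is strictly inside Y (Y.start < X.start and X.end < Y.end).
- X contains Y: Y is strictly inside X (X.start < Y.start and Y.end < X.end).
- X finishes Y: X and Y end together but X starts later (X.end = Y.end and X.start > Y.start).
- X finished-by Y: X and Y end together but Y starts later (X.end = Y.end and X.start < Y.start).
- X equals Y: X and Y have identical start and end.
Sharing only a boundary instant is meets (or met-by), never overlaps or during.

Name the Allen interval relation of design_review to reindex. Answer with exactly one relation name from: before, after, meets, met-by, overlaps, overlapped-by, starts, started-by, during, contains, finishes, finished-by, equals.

overlapped-by

design_review = [54, 133]; reindex = [14, 84].
Compare endpoints: design_review.start > reindex.start, design_review.start < reindex.end, design_review.end > reindex.start, design_review.end > reindex.end.
That pattern is 'overlapped-by'.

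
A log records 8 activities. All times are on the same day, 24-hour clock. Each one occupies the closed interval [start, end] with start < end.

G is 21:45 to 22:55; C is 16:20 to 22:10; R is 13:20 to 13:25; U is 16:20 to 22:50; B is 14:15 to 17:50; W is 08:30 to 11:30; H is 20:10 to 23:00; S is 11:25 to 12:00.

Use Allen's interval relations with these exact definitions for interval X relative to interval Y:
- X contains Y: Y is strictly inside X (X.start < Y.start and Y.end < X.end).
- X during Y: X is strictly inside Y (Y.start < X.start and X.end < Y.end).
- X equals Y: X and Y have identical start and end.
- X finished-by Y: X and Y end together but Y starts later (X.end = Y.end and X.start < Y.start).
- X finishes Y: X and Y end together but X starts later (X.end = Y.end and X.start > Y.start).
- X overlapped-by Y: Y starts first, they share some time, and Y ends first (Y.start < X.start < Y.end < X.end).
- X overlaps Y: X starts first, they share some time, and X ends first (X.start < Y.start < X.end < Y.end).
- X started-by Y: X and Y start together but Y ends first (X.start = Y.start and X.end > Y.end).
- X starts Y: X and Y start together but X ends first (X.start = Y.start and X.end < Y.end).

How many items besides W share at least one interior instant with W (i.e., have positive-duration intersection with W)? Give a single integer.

1

Target W = [08:30, 11:30].
B [14:15, 17:50] → after → no.
C [16:20, 22:10] → after → no.
G [21:45, 22:55] → after → no.
H [20:10, 23:00] → after → no.
R [13:20, 13:25] → after → no.
S [11:25, 12:00] → overlapped-by → counts.
U [16:20, 22:50] → after → no.
Total: 1.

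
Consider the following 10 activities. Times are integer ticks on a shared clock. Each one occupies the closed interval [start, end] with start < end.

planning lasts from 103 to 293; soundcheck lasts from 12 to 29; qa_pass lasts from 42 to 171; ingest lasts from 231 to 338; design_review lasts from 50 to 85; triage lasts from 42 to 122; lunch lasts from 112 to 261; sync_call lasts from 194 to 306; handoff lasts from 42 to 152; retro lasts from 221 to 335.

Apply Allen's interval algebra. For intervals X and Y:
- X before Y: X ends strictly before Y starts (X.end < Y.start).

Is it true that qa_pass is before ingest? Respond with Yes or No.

Yes

qa_pass = [42, 171], ingest = [231, 338].
Actual relation of qa_pass to ingest: before.
Asked whether 'before' holds → Yes.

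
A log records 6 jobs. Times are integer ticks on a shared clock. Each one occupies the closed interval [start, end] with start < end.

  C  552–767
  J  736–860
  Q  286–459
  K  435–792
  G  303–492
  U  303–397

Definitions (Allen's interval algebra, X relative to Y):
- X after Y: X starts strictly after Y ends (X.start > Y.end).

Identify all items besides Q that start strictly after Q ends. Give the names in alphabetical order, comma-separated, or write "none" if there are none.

Target Q = [286, 459].
C [552, 767] → after → yes.
G [303, 492] → overlapped-by → no.
J [736, 860] → after → yes.
K [435, 792] → overlapped-by → no.
U [303, 397] → during → no.
Result: C, J.

C, J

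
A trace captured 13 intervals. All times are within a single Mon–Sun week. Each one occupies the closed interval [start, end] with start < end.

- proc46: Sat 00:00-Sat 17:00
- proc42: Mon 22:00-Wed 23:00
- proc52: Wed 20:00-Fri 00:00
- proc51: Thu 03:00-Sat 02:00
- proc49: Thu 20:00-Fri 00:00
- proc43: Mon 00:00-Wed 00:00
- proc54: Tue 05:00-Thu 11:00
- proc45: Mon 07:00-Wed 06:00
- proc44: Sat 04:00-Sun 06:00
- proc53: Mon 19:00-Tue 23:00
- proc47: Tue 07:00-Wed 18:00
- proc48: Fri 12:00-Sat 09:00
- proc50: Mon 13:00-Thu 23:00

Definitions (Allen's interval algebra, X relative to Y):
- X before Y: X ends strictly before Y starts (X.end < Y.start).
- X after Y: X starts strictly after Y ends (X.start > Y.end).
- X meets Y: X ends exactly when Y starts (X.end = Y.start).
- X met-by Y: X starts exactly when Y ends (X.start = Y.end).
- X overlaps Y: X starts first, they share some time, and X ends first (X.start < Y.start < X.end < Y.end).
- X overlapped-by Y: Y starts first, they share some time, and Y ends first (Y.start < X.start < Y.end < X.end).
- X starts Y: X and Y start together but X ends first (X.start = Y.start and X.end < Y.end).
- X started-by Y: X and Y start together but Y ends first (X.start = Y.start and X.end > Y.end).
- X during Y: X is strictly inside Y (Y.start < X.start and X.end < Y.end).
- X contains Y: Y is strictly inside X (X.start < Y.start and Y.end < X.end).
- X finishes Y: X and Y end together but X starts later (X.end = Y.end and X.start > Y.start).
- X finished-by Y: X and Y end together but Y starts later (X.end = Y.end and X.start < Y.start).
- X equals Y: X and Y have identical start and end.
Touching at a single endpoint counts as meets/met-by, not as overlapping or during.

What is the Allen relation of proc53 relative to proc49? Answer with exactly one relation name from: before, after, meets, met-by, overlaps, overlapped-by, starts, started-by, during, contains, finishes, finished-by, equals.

proc53 = [Mon 19:00, Tue 23:00]; proc49 = [Thu 20:00, Fri 00:00].
Compare endpoints: proc53.start < proc49.start, proc53.start < proc49.end, proc53.end < proc49.start, proc53.end < proc49.end.
That pattern is 'before'.

before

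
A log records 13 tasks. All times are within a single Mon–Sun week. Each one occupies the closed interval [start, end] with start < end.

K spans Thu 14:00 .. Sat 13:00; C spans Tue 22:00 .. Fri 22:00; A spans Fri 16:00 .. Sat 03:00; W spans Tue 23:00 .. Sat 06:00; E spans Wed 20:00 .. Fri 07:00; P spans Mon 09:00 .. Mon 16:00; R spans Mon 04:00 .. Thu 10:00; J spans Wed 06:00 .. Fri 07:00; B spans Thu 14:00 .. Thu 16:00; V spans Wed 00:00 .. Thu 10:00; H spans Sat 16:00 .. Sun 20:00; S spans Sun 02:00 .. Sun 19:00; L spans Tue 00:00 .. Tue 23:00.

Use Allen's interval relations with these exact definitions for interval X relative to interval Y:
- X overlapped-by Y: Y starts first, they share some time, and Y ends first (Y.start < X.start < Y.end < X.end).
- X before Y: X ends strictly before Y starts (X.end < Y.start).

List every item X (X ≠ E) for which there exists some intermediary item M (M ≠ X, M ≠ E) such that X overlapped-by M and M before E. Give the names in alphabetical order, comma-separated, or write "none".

Target E = [Wed 20:00, Fri 07:00].
Intermediaries M with M before E: L, P.
Via L — items with X overlapped-by L: C.
Via P — items with X overlapped-by P: none.
Union: C.

C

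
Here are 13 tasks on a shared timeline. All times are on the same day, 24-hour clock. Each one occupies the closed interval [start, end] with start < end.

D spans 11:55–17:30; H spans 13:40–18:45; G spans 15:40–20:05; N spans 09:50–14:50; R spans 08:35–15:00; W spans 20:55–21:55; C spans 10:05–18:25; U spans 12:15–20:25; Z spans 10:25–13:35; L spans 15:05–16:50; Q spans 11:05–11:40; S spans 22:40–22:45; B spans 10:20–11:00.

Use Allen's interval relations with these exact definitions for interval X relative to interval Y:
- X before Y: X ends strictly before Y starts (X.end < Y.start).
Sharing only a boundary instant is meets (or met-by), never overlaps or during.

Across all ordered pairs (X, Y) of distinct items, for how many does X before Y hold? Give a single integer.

41

Checking all 156 ordered pairs for relation 'before'; matching pairs in alphabetical order:
(B, D): B before D ✓
(B, G): B before G ✓
(B, H): B before H ✓
(B, L): B before L ✓
(B, Q): B before Q ✓
(B, S): B before S ✓
(B, U): B before U ✓
(B, W): B before W ✓
(C, S): C before S ✓
(C, W): C before W ✓
(D, S): D before S ✓
(D, W): D before W ✓
(G, S): G before S ✓
(G, W): G before W ✓
(H, S): H before S ✓
(H, W): H before W ✓
(L, S): L before S ✓
(L, W): L before W ✓
(N, G): N before G ✓
(N, L): N before L ✓
(N, S): N before S ✓
(N, W): N before W ✓
(Q, D): Q before D ✓
(Q, G): Q before G ✓
... plus 17 further pairs not listed.
Count: 41.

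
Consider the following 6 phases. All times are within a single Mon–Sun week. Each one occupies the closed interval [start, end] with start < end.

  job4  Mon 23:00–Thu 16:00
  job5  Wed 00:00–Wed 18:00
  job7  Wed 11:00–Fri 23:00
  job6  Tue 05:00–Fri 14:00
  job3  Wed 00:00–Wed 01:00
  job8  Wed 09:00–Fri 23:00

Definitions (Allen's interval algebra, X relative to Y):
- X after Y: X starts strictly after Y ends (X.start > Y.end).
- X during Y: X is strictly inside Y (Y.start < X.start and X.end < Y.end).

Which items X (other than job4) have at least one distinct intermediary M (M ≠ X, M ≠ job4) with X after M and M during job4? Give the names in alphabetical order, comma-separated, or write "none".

job7, job8

Target job4 = [Mon 23:00, Thu 16:00].
Intermediaries M with M during job4: job3, job5.
Via job3 — items with X after job3: job7, job8.
Via job5 — items with X after job5: none.
Union: job7, job8.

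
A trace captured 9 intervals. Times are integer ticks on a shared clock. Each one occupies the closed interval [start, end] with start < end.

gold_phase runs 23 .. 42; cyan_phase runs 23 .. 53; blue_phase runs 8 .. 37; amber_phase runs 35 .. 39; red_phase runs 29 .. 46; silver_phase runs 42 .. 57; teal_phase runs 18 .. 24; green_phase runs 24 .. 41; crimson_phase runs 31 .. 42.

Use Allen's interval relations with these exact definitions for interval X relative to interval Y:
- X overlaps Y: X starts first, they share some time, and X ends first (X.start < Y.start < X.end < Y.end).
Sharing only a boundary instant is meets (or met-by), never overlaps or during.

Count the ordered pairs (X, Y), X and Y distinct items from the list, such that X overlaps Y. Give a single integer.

13

Checking all 72 ordered pairs for relation 'overlaps'; matching pairs in alphabetical order:
(blue_phase, amber_phase): blue_phase overlaps amber_phase ✓
(blue_phase, crimson_phase): blue_phase overlaps crimson_phase ✓
(blue_phase, cyan_phase): blue_phase overlaps cyan_phase ✓
(blue_phase, gold_phase): blue_phase overlaps gold_phase ✓
(blue_phase, green_phase): blue_phase overlaps green_phase ✓
(blue_phase, red_phase): blue_phase overlaps red_phase ✓
(cyan_phase, silver_phase): cyan_phase overlaps silver_phase ✓
(gold_phase, red_phase): gold_phase overlaps red_phase ✓
(green_phase, crimson_phase): green_phase overlaps crimson_phase ✓
(green_phase, red_phase): green_phase overlaps red_phase ✓
(red_phase, silver_phase): red_phase overlaps silver_phase ✓
(teal_phase, cyan_phase): teal_phase overlaps cyan_phase ✓
(teal_phase, gold_phase): teal_phase overlaps gold_phase ✓
Count: 13.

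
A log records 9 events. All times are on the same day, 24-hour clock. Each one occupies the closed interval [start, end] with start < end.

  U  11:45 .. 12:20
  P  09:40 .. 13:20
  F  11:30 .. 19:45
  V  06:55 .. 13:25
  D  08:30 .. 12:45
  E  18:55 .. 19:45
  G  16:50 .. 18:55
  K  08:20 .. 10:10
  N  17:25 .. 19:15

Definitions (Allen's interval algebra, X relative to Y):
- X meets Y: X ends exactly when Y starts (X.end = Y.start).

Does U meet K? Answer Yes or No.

No

U = [11:45, 12:20], K = [08:20, 10:10].
Actual relation of U to K: after.
Asked whether 'meets' holds → No.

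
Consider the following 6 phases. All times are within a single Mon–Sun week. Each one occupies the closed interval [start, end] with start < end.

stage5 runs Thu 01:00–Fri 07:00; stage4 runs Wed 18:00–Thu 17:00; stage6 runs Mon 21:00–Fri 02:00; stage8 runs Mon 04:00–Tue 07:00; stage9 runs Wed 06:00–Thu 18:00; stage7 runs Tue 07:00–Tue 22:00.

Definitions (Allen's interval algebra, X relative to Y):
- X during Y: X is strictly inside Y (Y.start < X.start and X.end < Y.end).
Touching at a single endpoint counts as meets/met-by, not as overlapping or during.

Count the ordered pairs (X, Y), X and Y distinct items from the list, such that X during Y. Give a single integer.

4

Checking all 30 ordered pairs for relation 'during'; matching pairs in alphabetical order:
(stage4, stage6): stage4 during stage6 ✓
(stage4, stage9): stage4 during stage9 ✓
(stage7, stage6): stage7 during stage6 ✓
(stage9, stage6): stage9 during stage6 ✓
Count: 4.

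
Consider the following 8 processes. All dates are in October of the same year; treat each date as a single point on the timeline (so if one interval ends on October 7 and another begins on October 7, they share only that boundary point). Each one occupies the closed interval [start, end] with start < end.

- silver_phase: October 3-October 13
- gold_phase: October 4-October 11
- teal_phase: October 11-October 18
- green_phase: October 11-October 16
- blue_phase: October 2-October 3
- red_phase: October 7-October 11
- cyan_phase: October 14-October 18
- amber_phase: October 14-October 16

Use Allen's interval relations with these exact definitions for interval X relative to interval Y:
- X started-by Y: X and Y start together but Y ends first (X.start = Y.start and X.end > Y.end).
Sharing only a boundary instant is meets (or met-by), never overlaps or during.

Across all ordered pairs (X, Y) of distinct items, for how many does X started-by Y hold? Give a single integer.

Checking all 56 ordered pairs for relation 'started-by'; matching pairs in alphabetical order:
(cyan_phase, amber_phase): cyan_phase started-by amber_phase ✓
(teal_phase, green_phase): teal_phase started-by green_phase ✓
Count: 2.

2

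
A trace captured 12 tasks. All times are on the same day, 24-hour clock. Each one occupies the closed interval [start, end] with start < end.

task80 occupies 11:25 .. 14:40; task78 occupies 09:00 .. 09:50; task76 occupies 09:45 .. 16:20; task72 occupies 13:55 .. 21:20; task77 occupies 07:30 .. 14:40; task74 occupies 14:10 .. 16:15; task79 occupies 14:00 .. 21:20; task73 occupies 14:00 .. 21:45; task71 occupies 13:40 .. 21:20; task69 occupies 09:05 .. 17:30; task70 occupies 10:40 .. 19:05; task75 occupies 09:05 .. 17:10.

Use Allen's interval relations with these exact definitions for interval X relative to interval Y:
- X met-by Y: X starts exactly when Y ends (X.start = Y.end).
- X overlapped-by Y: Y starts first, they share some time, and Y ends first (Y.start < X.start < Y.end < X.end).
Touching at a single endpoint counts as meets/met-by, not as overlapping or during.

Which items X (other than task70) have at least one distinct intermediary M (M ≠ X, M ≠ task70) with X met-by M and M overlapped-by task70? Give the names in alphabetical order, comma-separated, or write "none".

Target task70 = [10:40, 19:05].
Intermediaries M with M overlapped-by task70: task71, task72, task73, task79.
Via task71 — items with X met-by task71: none.
Via task72 — items with X met-by task72: none.
Via task73 — items with X met-by task73: none.
Via task79 — items with X met-by task79: none.
Union: none.

none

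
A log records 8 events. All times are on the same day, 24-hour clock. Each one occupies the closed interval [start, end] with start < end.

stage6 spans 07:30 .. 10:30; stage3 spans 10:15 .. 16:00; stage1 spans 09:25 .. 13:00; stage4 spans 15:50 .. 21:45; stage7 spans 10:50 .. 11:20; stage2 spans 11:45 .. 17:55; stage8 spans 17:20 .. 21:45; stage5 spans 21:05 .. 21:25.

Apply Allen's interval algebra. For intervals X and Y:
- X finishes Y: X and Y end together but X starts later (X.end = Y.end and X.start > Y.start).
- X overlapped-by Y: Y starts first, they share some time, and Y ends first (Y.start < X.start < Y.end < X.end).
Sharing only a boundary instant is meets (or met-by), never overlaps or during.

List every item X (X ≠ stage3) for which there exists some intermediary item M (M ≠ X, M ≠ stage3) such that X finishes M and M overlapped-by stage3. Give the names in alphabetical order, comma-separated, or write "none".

stage8

Target stage3 = [10:15, 16:00].
Intermediaries M with M overlapped-by stage3: stage2, stage4.
Via stage2 — items with X finishes stage2: none.
Via stage4 — items with X finishes stage4: stage8.
Union: stage8.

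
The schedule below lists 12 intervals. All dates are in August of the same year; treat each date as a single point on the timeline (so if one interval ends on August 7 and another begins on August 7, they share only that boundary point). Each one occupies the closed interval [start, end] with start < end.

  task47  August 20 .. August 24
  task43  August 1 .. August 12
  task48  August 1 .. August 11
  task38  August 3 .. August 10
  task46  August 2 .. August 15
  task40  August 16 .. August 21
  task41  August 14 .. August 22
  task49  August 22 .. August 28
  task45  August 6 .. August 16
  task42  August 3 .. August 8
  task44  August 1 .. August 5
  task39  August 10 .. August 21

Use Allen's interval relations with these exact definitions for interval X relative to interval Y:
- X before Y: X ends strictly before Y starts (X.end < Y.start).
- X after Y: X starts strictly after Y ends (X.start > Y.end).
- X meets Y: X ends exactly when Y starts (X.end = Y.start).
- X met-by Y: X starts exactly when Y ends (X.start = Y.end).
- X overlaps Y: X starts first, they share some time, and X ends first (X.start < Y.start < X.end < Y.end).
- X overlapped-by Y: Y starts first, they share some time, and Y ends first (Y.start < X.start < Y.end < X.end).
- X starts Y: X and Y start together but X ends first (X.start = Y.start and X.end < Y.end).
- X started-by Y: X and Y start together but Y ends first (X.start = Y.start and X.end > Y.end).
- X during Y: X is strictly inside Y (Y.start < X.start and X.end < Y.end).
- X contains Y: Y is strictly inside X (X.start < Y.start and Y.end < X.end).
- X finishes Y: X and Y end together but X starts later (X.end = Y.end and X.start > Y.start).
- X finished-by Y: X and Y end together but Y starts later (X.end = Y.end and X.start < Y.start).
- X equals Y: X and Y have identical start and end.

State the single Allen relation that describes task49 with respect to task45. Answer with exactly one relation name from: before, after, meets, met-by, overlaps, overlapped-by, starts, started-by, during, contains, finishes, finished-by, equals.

task49 = [August 22, August 28]; task45 = [August 6, August 16].
Compare endpoints: task49.start > task45.start, task49.start > task45.end, task49.end > task45.start, task49.end > task45.end.
That pattern is 'after'.

after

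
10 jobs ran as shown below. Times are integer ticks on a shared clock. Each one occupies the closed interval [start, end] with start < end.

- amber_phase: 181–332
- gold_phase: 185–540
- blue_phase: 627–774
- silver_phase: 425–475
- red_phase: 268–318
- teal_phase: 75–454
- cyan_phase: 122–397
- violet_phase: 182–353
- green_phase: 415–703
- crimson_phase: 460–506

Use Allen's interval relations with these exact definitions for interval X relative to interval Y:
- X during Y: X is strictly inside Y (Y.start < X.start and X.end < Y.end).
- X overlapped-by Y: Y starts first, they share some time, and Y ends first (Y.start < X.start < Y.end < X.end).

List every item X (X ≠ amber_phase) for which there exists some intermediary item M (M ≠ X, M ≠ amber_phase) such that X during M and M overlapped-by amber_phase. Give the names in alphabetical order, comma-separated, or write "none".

Target amber_phase = [181, 332].
Intermediaries M with M overlapped-by amber_phase: gold_phase, violet_phase.
Via gold_phase — items with X during gold_phase: crimson_phase, red_phase, silver_phase.
Via violet_phase — items with X during violet_phase: red_phase.
Union: crimson_phase, red_phase, silver_phase.

crimson_phase, red_phase, silver_phase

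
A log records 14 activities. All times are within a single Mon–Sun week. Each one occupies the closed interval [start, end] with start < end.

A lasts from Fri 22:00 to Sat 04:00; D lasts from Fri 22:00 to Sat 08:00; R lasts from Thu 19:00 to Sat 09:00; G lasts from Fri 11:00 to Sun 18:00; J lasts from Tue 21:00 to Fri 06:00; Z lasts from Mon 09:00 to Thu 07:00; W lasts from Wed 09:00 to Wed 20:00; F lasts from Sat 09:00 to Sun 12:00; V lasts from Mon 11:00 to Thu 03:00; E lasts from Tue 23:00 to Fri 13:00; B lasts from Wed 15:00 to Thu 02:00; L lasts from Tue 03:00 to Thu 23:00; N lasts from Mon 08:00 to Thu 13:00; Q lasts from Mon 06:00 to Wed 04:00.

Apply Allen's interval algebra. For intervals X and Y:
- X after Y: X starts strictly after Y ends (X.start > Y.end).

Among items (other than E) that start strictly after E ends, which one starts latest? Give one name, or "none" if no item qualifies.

Target E = [Tue 23:00, Fri 13:00].
A [Fri 22:00, Sat 04:00] → after → candidate.
B [Wed 15:00, Thu 02:00] → during → excluded.
D [Fri 22:00, Sat 08:00] → after → candidate.
F [Sat 09:00, Sun 12:00] → after → candidate.
G [Fri 11:00, Sun 18:00] → overlapped-by → excluded.
J [Tue 21:00, Fri 06:00] → overlaps → excluded.
L [Tue 03:00, Thu 23:00] → overlaps → excluded.
N [Mon 08:00, Thu 13:00] → overlaps → excluded.
Q [Mon 06:00, Wed 04:00] → overlaps → excluded.
R [Thu 19:00, Sat 09:00] → overlapped-by → excluded.
V [Mon 11:00, Thu 03:00] → overlaps → excluded.
W [Wed 09:00, Wed 20:00] → during → excluded.
Z [Mon 09:00, Thu 07:00] → overlaps → excluded.
Among candidates, latest start is Sat 09:00 → F.

F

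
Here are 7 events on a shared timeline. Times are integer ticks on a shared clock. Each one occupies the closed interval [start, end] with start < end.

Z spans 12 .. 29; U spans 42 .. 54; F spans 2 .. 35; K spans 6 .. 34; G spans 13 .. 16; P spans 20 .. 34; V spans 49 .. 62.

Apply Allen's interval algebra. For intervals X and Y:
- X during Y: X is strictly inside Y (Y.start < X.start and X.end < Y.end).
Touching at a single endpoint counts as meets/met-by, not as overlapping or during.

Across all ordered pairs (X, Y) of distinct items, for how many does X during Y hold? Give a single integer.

Checking all 42 ordered pairs for relation 'during'; matching pairs in alphabetical order:
(G, F): G during F ✓
(G, K): G during K ✓
(G, Z): G during Z ✓
(K, F): K during F ✓
(P, F): P during F ✓
(Z, F): Z during F ✓
(Z, K): Z during K ✓
Count: 7.

7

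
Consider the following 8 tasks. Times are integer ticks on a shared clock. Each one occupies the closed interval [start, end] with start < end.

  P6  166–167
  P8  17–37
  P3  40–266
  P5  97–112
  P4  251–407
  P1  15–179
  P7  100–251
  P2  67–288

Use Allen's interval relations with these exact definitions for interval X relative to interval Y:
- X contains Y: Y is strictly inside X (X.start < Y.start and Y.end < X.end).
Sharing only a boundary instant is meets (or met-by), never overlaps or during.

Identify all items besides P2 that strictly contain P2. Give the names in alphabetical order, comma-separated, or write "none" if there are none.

Target P2 = [67, 288].
P1 [15, 179] → overlaps → no.
P3 [40, 266] → overlaps → no.
P4 [251, 407] → overlapped-by → no.
P5 [97, 112] → during → no.
P6 [166, 167] → during → no.
P7 [100, 251] → during → no.
P8 [17, 37] → before → no.
Result: none.

none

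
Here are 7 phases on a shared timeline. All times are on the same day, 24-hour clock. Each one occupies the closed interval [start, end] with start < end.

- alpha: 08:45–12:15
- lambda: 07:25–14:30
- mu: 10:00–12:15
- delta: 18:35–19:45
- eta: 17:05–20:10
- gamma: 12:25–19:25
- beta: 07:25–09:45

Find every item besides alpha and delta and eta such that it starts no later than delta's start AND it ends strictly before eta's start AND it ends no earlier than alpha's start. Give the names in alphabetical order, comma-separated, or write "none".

beta, lambda, mu

Conditions: its start is no later than delta's start (X.start <= 18:35) AND its end is strictly before eta's start (X.end < 17:05) AND its end is no earlier than alpha's start (X.end >= 08:45).
beta: start 07:25 <= 18:35? ✓; end 09:45 < 17:05? ✓; end 09:45 >= 08:45? ✓ → yes.
gamma: start 12:25 <= 18:35? ✓; end 19:25 < 17:05? ✗; end 19:25 >= 08:45? ✓ → no.
lambda: start 07:25 <= 18:35? ✓; end 14:30 < 17:05? ✓; end 14:30 >= 08:45? ✓ → yes.
mu: start 10:00 <= 18:35? ✓; end 12:15 < 17:05? ✓; end 12:15 >= 08:45? ✓ → yes.
Result: beta, lambda, mu.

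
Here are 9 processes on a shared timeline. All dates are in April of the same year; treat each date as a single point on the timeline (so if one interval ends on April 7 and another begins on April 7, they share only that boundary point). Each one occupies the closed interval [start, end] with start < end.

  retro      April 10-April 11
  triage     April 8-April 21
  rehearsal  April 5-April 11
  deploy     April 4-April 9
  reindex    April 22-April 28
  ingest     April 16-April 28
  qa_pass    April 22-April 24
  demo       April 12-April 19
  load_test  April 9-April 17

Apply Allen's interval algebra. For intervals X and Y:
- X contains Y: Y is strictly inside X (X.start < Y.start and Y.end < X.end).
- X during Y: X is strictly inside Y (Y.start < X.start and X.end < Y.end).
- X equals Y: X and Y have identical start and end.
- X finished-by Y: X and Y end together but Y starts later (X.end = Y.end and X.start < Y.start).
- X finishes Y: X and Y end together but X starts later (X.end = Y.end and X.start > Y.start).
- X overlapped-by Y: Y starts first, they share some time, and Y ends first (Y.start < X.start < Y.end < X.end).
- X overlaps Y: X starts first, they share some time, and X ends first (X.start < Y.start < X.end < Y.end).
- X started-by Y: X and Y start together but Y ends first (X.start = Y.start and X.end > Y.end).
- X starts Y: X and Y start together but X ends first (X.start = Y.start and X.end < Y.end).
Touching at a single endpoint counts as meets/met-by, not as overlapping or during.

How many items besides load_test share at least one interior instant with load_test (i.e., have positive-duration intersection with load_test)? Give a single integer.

Target load_test = [April 9, April 17].
demo [April 12, April 19] → overlapped-by → counts.
deploy [April 4, April 9] → meets → no.
ingest [April 16, April 28] → overlapped-by → counts.
qa_pass [April 22, April 24] → after → no.
rehearsal [April 5, April 11] → overlaps → counts.
reindex [April 22, April 28] → after → no.
retro [April 10, April 11] → during → counts.
triage [April 8, April 21] → contains → counts.
Total: 5.

5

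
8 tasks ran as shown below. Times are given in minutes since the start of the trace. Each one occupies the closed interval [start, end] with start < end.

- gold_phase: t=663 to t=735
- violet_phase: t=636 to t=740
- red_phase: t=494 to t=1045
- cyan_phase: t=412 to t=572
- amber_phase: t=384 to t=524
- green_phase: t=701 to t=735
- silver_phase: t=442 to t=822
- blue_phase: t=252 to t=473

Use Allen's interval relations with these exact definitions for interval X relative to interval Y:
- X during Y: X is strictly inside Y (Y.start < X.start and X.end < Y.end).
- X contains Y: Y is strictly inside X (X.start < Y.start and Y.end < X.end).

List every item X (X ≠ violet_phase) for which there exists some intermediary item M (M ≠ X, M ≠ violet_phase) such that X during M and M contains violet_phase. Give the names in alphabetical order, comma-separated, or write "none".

gold_phase, green_phase

Target violet_phase = [t=636, t=740].
Intermediaries M with M contains violet_phase: red_phase, silver_phase.
Via red_phase — items with X during red_phase: gold_phase, green_phase.
Via silver_phase — items with X during silver_phase: gold_phase, green_phase.
Union: gold_phase, green_phase.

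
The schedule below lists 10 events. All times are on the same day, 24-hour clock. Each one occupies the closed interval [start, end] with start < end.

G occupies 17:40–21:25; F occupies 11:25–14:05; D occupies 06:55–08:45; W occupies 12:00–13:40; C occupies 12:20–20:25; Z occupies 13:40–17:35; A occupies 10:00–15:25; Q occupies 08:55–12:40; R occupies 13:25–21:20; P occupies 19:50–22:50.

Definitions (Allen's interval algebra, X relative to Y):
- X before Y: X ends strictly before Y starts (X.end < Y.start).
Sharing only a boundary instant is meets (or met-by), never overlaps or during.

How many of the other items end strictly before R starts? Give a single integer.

Target R = [13:25, 21:20].
A [10:00, 15:25] → overlaps → no.
C [12:20, 20:25] → overlaps → no.
D [06:55, 08:45] → before → counts.
F [11:25, 14:05] → overlaps → no.
G [17:40, 21:25] → overlapped-by → no.
P [19:50, 22:50] → overlapped-by → no.
Q [08:55, 12:40] → before → counts.
W [12:00, 13:40] → overlaps → no.
Z [13:40, 17:35] → during → no.
Total: 2.

2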